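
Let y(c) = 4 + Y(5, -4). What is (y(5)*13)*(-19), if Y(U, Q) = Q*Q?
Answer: -4940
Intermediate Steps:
Y(U, Q) = Q**2
y(c) = 20 (y(c) = 4 + (-4)**2 = 4 + 16 = 20)
(y(5)*13)*(-19) = (20*13)*(-19) = 260*(-19) = -4940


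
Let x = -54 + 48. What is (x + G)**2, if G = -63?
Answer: 4761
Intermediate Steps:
x = -6
(x + G)**2 = (-6 - 63)**2 = (-69)**2 = 4761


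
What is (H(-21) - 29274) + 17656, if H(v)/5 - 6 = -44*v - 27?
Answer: -7103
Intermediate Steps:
H(v) = -105 - 220*v (H(v) = 30 + 5*(-44*v - 27) = 30 + 5*(-27 - 44*v) = 30 + (-135 - 220*v) = -105 - 220*v)
(H(-21) - 29274) + 17656 = ((-105 - 220*(-21)) - 29274) + 17656 = ((-105 + 4620) - 29274) + 17656 = (4515 - 29274) + 17656 = -24759 + 17656 = -7103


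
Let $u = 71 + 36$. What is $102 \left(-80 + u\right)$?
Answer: $2754$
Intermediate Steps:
$u = 107$
$102 \left(-80 + u\right) = 102 \left(-80 + 107\right) = 102 \cdot 27 = 2754$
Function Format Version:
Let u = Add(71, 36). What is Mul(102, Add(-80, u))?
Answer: 2754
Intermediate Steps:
u = 107
Mul(102, Add(-80, u)) = Mul(102, Add(-80, 107)) = Mul(102, 27) = 2754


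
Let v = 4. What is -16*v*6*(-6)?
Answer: 2304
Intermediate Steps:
-16*v*6*(-6) = -64*6*(-6) = -16*24*(-6) = -384*(-6) = 2304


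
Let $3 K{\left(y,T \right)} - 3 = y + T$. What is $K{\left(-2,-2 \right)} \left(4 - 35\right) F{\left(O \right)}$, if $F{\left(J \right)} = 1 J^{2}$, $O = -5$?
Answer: $\frac{775}{3} \approx 258.33$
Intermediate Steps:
$K{\left(y,T \right)} = 1 + \frac{T}{3} + \frac{y}{3}$ ($K{\left(y,T \right)} = 1 + \frac{y + T}{3} = 1 + \frac{T + y}{3} = 1 + \left(\frac{T}{3} + \frac{y}{3}\right) = 1 + \frac{T}{3} + \frac{y}{3}$)
$F{\left(J \right)} = J^{2}$
$K{\left(-2,-2 \right)} \left(4 - 35\right) F{\left(O \right)} = \left(1 + \frac{1}{3} \left(-2\right) + \frac{1}{3} \left(-2\right)\right) \left(4 - 35\right) \left(-5\right)^{2} = \left(1 - \frac{2}{3} - \frac{2}{3}\right) \left(4 - 35\right) 25 = \left(- \frac{1}{3}\right) \left(-31\right) 25 = \frac{31}{3} \cdot 25 = \frac{775}{3}$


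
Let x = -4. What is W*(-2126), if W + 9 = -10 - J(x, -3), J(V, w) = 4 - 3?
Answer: 42520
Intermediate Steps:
J(V, w) = 1
W = -20 (W = -9 + (-10 - 1*1) = -9 + (-10 - 1) = -9 - 11 = -20)
W*(-2126) = -20*(-2126) = 42520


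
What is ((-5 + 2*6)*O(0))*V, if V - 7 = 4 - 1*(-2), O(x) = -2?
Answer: -182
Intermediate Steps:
V = 13 (V = 7 + (4 - 1*(-2)) = 7 + (4 + 2) = 7 + 6 = 13)
((-5 + 2*6)*O(0))*V = ((-5 + 2*6)*(-2))*13 = ((-5 + 12)*(-2))*13 = (7*(-2))*13 = -14*13 = -182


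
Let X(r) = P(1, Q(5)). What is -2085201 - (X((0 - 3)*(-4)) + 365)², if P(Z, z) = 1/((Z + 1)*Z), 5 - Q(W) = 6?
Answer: -8875165/4 ≈ -2.2188e+6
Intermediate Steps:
Q(W) = -1 (Q(W) = 5 - 1*6 = 5 - 6 = -1)
P(Z, z) = 1/(Z*(1 + Z)) (P(Z, z) = 1/((1 + Z)*Z) = 1/(Z*(1 + Z)))
X(r) = ½ (X(r) = 1/(1*(1 + 1)) = 1/2 = 1*(½) = ½)
-2085201 - (X((0 - 3)*(-4)) + 365)² = -2085201 - (½ + 365)² = -2085201 - (731/2)² = -2085201 - 1*534361/4 = -2085201 - 534361/4 = -8875165/4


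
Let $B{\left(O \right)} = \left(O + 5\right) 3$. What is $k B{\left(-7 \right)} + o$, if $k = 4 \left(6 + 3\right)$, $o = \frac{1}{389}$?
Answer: $- \frac{84023}{389} \approx -216.0$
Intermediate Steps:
$o = \frac{1}{389} \approx 0.0025707$
$B{\left(O \right)} = 15 + 3 O$ ($B{\left(O \right)} = \left(5 + O\right) 3 = 15 + 3 O$)
$k = 36$ ($k = 4 \cdot 9 = 36$)
$k B{\left(-7 \right)} + o = 36 \left(15 + 3 \left(-7\right)\right) + \frac{1}{389} = 36 \left(15 - 21\right) + \frac{1}{389} = 36 \left(-6\right) + \frac{1}{389} = -216 + \frac{1}{389} = - \frac{84023}{389}$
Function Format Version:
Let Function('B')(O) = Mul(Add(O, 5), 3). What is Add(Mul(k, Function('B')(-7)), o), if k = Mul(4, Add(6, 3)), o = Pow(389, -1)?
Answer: Rational(-84023, 389) ≈ -216.00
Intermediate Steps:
o = Rational(1, 389) ≈ 0.0025707
Function('B')(O) = Add(15, Mul(3, O)) (Function('B')(O) = Mul(Add(5, O), 3) = Add(15, Mul(3, O)))
k = 36 (k = Mul(4, 9) = 36)
Add(Mul(k, Function('B')(-7)), o) = Add(Mul(36, Add(15, Mul(3, -7))), Rational(1, 389)) = Add(Mul(36, Add(15, -21)), Rational(1, 389)) = Add(Mul(36, -6), Rational(1, 389)) = Add(-216, Rational(1, 389)) = Rational(-84023, 389)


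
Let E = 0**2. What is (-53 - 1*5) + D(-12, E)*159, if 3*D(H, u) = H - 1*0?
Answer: -694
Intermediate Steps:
E = 0
D(H, u) = H/3 (D(H, u) = (H - 1*0)/3 = (H + 0)/3 = H/3)
(-53 - 1*5) + D(-12, E)*159 = (-53 - 1*5) + ((1/3)*(-12))*159 = (-53 - 5) - 4*159 = -58 - 636 = -694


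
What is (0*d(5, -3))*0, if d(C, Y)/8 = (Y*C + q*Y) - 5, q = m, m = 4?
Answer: 0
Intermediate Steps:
q = 4
d(C, Y) = -40 + 32*Y + 8*C*Y (d(C, Y) = 8*((Y*C + 4*Y) - 5) = 8*((C*Y + 4*Y) - 5) = 8*((4*Y + C*Y) - 5) = 8*(-5 + 4*Y + C*Y) = -40 + 32*Y + 8*C*Y)
(0*d(5, -3))*0 = (0*(-40 + 32*(-3) + 8*5*(-3)))*0 = (0*(-40 - 96 - 120))*0 = (0*(-256))*0 = 0*0 = 0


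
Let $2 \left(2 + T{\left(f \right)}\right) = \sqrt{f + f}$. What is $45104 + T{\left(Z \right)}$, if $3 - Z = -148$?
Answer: $45102 + \frac{\sqrt{302}}{2} \approx 45111.0$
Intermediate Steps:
$Z = 151$ ($Z = 3 - -148 = 3 + 148 = 151$)
$T{\left(f \right)} = -2 + \frac{\sqrt{2} \sqrt{f}}{2}$ ($T{\left(f \right)} = -2 + \frac{\sqrt{f + f}}{2} = -2 + \frac{\sqrt{2 f}}{2} = -2 + \frac{\sqrt{2} \sqrt{f}}{2}$)
$45104 + T{\left(Z \right)} = 45104 - \left(2 - \frac{\sqrt{2} \sqrt{151}}{2}\right) = 45104 - \left(2 - \frac{\sqrt{302}}{2}\right) = 45102 + \frac{\sqrt{302}}{2}$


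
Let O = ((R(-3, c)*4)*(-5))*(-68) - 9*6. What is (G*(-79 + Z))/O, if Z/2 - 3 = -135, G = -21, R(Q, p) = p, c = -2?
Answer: -7203/2774 ≈ -2.5966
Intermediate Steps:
Z = -264 (Z = 6 + 2*(-135) = 6 - 270 = -264)
O = -2774 (O = (-2*4*(-5))*(-68) - 9*6 = -8*(-5)*(-68) - 54 = 40*(-68) - 54 = -2720 - 54 = -2774)
(G*(-79 + Z))/O = -21*(-79 - 264)/(-2774) = -21*(-343)*(-1/2774) = 7203*(-1/2774) = -7203/2774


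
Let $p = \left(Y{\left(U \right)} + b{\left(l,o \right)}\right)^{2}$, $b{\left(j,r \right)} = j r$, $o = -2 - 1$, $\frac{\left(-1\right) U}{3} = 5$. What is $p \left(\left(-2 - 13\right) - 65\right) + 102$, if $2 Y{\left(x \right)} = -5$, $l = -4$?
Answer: $-7118$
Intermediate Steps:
$U = -15$ ($U = \left(-3\right) 5 = -15$)
$Y{\left(x \right)} = - \frac{5}{2}$ ($Y{\left(x \right)} = \frac{1}{2} \left(-5\right) = - \frac{5}{2}$)
$o = -3$ ($o = -2 - 1 = -3$)
$p = \frac{361}{4}$ ($p = \left(- \frac{5}{2} - -12\right)^{2} = \left(- \frac{5}{2} + 12\right)^{2} = \left(\frac{19}{2}\right)^{2} = \frac{361}{4} \approx 90.25$)
$p \left(\left(-2 - 13\right) - 65\right) + 102 = \frac{361 \left(\left(-2 - 13\right) - 65\right)}{4} + 102 = \frac{361 \left(-15 - 65\right)}{4} + 102 = \frac{361}{4} \left(-80\right) + 102 = -7220 + 102 = -7118$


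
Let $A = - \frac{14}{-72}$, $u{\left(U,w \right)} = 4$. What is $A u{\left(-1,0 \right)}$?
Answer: $\frac{7}{9} \approx 0.77778$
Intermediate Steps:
$A = \frac{7}{36}$ ($A = \left(-14\right) \left(- \frac{1}{72}\right) = \frac{7}{36} \approx 0.19444$)
$A u{\left(-1,0 \right)} = \frac{7}{36} \cdot 4 = \frac{7}{9}$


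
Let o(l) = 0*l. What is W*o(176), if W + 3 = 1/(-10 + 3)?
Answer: 0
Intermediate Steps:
o(l) = 0
W = -22/7 (W = -3 + 1/(-10 + 3) = -3 + 1/(-7) = -3 - ⅐ = -22/7 ≈ -3.1429)
W*o(176) = -22/7*0 = 0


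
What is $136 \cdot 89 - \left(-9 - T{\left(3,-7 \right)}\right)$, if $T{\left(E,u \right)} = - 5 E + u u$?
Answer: $12147$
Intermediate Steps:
$T{\left(E,u \right)} = u^{2} - 5 E$ ($T{\left(E,u \right)} = - 5 E + u^{2} = u^{2} - 5 E$)
$136 \cdot 89 - \left(-9 - T{\left(3,-7 \right)}\right) = 136 \cdot 89 + \left(\left(\left(\left(-7\right)^{2} - 15\right) + 19\right) - 10\right) = 12104 + \left(\left(\left(49 - 15\right) + 19\right) - 10\right) = 12104 + \left(\left(34 + 19\right) - 10\right) = 12104 + \left(53 - 10\right) = 12104 + 43 = 12147$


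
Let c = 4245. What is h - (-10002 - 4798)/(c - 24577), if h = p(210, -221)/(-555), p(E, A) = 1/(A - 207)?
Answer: -878892917/1207415820 ≈ -0.72791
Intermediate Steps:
p(E, A) = 1/(-207 + A)
h = 1/237540 (h = 1/(-207 - 221*(-555)) = -1/555/(-428) = -1/428*(-1/555) = 1/237540 ≈ 4.2098e-6)
h - (-10002 - 4798)/(c - 24577) = 1/237540 - (-10002 - 4798)/(4245 - 24577) = 1/237540 - (-14800)/(-20332) = 1/237540 - (-14800)*(-1)/20332 = 1/237540 - 1*3700/5083 = 1/237540 - 3700/5083 = -878892917/1207415820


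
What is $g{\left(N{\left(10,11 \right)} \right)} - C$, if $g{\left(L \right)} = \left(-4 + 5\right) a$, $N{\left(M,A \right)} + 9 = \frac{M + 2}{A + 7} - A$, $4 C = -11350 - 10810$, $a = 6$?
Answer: $5546$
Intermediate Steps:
$C = -5540$ ($C = \frac{-11350 - 10810}{4} = \frac{1}{4} \left(-22160\right) = -5540$)
$N{\left(M,A \right)} = -9 - A + \frac{2 + M}{7 + A}$ ($N{\left(M,A \right)} = -9 - \left(A - \frac{M + 2}{A + 7}\right) = -9 - \left(A - \frac{2 + M}{7 + A}\right) = -9 - A + \frac{2 + M}{7 + A}$)
$g{\left(L \right)} = 6$ ($g{\left(L \right)} = \left(-4 + 5\right) 6 = 1 \cdot 6 = 6$)
$g{\left(N{\left(10,11 \right)} \right)} - C = 6 - -5540 = 6 + 5540 = 5546$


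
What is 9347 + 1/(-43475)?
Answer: 406360824/43475 ≈ 9347.0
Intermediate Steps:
9347 + 1/(-43475) = 9347 - 1/43475 = 406360824/43475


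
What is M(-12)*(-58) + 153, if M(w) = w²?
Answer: -8199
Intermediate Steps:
M(-12)*(-58) + 153 = (-12)²*(-58) + 153 = 144*(-58) + 153 = -8352 + 153 = -8199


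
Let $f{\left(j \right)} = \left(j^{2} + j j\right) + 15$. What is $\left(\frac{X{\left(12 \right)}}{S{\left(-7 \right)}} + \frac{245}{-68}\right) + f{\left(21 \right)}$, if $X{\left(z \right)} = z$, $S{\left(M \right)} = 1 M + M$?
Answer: $\frac{424849}{476} \approx 892.54$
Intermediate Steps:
$S{\left(M \right)} = 2 M$ ($S{\left(M \right)} = M + M = 2 M$)
$f{\left(j \right)} = 15 + 2 j^{2}$ ($f{\left(j \right)} = \left(j^{2} + j^{2}\right) + 15 = 2 j^{2} + 15 = 15 + 2 j^{2}$)
$\left(\frac{X{\left(12 \right)}}{S{\left(-7 \right)}} + \frac{245}{-68}\right) + f{\left(21 \right)} = \left(\frac{12}{2 \left(-7\right)} + \frac{245}{-68}\right) + \left(15 + 2 \cdot 21^{2}\right) = \left(\frac{12}{-14} + 245 \left(- \frac{1}{68}\right)\right) + \left(15 + 2 \cdot 441\right) = \left(12 \left(- \frac{1}{14}\right) - \frac{245}{68}\right) + \left(15 + 882\right) = \left(- \frac{6}{7} - \frac{245}{68}\right) + 897 = - \frac{2123}{476} + 897 = \frac{424849}{476}$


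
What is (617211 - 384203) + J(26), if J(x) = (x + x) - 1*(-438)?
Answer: 233498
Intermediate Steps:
J(x) = 438 + 2*x (J(x) = 2*x + 438 = 438 + 2*x)
(617211 - 384203) + J(26) = (617211 - 384203) + (438 + 2*26) = 233008 + (438 + 52) = 233008 + 490 = 233498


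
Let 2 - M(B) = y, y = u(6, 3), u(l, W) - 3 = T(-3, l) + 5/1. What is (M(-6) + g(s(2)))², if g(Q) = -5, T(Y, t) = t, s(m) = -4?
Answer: 289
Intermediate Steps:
u(l, W) = 8 + l (u(l, W) = 3 + (l + 5/1) = 3 + (l + 5*1) = 3 + (l + 5) = 3 + (5 + l) = 8 + l)
y = 14 (y = 8 + 6 = 14)
M(B) = -12 (M(B) = 2 - 1*14 = 2 - 14 = -12)
(M(-6) + g(s(2)))² = (-12 - 5)² = (-17)² = 289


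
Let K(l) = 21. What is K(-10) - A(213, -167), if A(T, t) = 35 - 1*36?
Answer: 22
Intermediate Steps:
A(T, t) = -1 (A(T, t) = 35 - 36 = -1)
K(-10) - A(213, -167) = 21 - 1*(-1) = 21 + 1 = 22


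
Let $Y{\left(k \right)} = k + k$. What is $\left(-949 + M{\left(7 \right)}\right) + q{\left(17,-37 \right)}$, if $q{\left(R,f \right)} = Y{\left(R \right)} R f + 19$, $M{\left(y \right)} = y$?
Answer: $-22309$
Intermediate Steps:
$Y{\left(k \right)} = 2 k$
$q{\left(R,f \right)} = 19 + 2 f R^{2}$ ($q{\left(R,f \right)} = 2 R R f + 19 = 2 R^{2} f + 19 = 2 f R^{2} + 19 = 19 + 2 f R^{2}$)
$\left(-949 + M{\left(7 \right)}\right) + q{\left(17,-37 \right)} = \left(-949 + 7\right) + \left(19 + 2 \left(-37\right) 17^{2}\right) = -942 + \left(19 + 2 \left(-37\right) 289\right) = -942 + \left(19 - 21386\right) = -942 - 21367 = -22309$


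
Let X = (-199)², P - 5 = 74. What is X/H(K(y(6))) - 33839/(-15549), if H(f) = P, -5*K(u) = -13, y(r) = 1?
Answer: 618429230/1228371 ≈ 503.45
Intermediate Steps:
P = 79 (P = 5 + 74 = 79)
X = 39601
K(u) = 13/5 (K(u) = -⅕*(-13) = 13/5)
H(f) = 79
X/H(K(y(6))) - 33839/(-15549) = 39601/79 - 33839/(-15549) = 39601*(1/79) - 33839*(-1/15549) = 39601/79 + 33839/15549 = 618429230/1228371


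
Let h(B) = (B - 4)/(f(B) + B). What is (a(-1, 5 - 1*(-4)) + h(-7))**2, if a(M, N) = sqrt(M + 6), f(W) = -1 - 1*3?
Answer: (1 + sqrt(5))**2 ≈ 10.472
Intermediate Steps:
f(W) = -4 (f(W) = -1 - 3 = -4)
h(B) = 1 (h(B) = (B - 4)/(-4 + B) = (-4 + B)/(-4 + B) = 1)
a(M, N) = sqrt(6 + M)
(a(-1, 5 - 1*(-4)) + h(-7))**2 = (sqrt(6 - 1) + 1)**2 = (sqrt(5) + 1)**2 = (1 + sqrt(5))**2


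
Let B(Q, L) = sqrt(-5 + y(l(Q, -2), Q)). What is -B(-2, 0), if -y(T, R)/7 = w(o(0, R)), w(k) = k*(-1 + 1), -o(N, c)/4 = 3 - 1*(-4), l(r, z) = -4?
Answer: -I*sqrt(5) ≈ -2.2361*I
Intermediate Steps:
o(N, c) = -28 (o(N, c) = -4*(3 - 1*(-4)) = -4*(3 + 4) = -4*7 = -28)
w(k) = 0 (w(k) = k*0 = 0)
y(T, R) = 0 (y(T, R) = -7*0 = 0)
B(Q, L) = I*sqrt(5) (B(Q, L) = sqrt(-5 + 0) = sqrt(-5) = I*sqrt(5))
-B(-2, 0) = -I*sqrt(5)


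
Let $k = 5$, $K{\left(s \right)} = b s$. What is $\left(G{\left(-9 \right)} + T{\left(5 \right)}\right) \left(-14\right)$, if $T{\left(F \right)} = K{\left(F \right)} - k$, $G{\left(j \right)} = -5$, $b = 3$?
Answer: $-70$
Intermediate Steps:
$K{\left(s \right)} = 3 s$
$T{\left(F \right)} = -5 + 3 F$ ($T{\left(F \right)} = 3 F - 5 = -5 + 3 F$)
$\left(G{\left(-9 \right)} + T{\left(5 \right)}\right) \left(-14\right) = \left(-5 + \left(-5 + 3 \cdot 5\right)\right) \left(-14\right) = \left(-5 + \left(-5 + 15\right)\right) \left(-14\right) = \left(-5 + 10\right) \left(-14\right) = 5 \left(-14\right) = -70$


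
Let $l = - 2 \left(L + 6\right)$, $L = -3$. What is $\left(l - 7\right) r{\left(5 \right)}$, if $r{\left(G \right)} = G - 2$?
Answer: $-39$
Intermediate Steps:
$r{\left(G \right)} = -2 + G$
$l = -6$ ($l = - 2 \left(-3 + 6\right) = \left(-2\right) 3 = -6$)
$\left(l - 7\right) r{\left(5 \right)} = \left(-6 - 7\right) \left(-2 + 5\right) = \left(-13\right) 3 = -39$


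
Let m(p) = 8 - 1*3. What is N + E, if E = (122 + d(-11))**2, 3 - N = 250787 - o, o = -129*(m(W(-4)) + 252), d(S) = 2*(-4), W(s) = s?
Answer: -270941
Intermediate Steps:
d(S) = -8
m(p) = 5 (m(p) = 8 - 3 = 5)
o = -33153 (o = -129*(5 + 252) = -129*257 = -33153)
N = -283937 (N = 3 - (250787 - 1*(-33153)) = 3 - (250787 + 33153) = 3 - 1*283940 = 3 - 283940 = -283937)
E = 12996 (E = (122 - 8)**2 = 114**2 = 12996)
N + E = -283937 + 12996 = -270941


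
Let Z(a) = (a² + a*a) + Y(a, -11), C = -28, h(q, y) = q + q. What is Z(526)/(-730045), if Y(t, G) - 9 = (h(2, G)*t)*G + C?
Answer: -530189/730045 ≈ -0.72624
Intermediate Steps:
h(q, y) = 2*q
Y(t, G) = -19 + 4*G*t (Y(t, G) = 9 + (((2*2)*t)*G - 28) = 9 + ((4*t)*G - 28) = 9 + (4*G*t - 28) = 9 + (-28 + 4*G*t) = -19 + 4*G*t)
Z(a) = -19 - 44*a + 2*a² (Z(a) = (a² + a*a) + (-19 + 4*(-11)*a) = (a² + a²) + (-19 - 44*a) = 2*a² + (-19 - 44*a) = -19 - 44*a + 2*a²)
Z(526)/(-730045) = (-19 - 44*526 + 2*526²)/(-730045) = (-19 - 23144 + 2*276676)*(-1/730045) = (-19 - 23144 + 553352)*(-1/730045) = 530189*(-1/730045) = -530189/730045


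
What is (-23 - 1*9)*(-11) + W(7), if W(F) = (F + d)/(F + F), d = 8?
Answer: 4943/14 ≈ 353.07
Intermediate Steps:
W(F) = (8 + F)/(2*F) (W(F) = (F + 8)/(F + F) = (8 + F)/((2*F)) = (1/(2*F))*(8 + F) = (8 + F)/(2*F))
(-23 - 1*9)*(-11) + W(7) = (-23 - 1*9)*(-11) + (1/2)*(8 + 7)/7 = (-23 - 9)*(-11) + (1/2)*(1/7)*15 = -32*(-11) + 15/14 = 352 + 15/14 = 4943/14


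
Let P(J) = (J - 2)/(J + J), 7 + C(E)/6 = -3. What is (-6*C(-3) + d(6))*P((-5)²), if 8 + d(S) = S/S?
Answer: 8119/50 ≈ 162.38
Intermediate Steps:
C(E) = -60 (C(E) = -42 + 6*(-3) = -42 - 18 = -60)
P(J) = (-2 + J)/(2*J) (P(J) = (-2 + J)/((2*J)) = (-2 + J)*(1/(2*J)) = (-2 + J)/(2*J))
d(S) = -7 (d(S) = -8 + S/S = -8 + 1 = -7)
(-6*C(-3) + d(6))*P((-5)²) = (-6*(-60) - 7)*((-2 + (-5)²)/(2*((-5)²))) = (360 - 7)*((½)*(-2 + 25)/25) = 353*((½)*(1/25)*23) = 353*(23/50) = 8119/50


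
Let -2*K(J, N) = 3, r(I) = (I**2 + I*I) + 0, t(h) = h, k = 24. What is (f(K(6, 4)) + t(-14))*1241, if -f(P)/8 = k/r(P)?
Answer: -210970/3 ≈ -70323.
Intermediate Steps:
r(I) = 2*I**2 (r(I) = (I**2 + I**2) + 0 = 2*I**2 + 0 = 2*I**2)
K(J, N) = -3/2 (K(J, N) = -1/2*3 = -3/2)
f(P) = -96/P**2 (f(P) = -192/(2*P**2) = -192*1/(2*P**2) = -96/P**2)
(f(K(6, 4)) + t(-14))*1241 = (-96/(-3/2)**2 - 14)*1241 = (-96*4/9 - 14)*1241 = (-128/3 - 14)*1241 = -170/3*1241 = -210970/3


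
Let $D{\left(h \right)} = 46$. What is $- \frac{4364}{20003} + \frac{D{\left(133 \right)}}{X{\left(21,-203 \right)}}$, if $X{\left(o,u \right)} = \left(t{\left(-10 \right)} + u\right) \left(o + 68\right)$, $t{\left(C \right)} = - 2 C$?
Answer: $- \frac{71996606}{325788861} \approx -0.22099$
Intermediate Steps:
$X{\left(o,u \right)} = \left(20 + u\right) \left(68 + o\right)$ ($X{\left(o,u \right)} = \left(\left(-2\right) \left(-10\right) + u\right) \left(o + 68\right) = \left(20 + u\right) \left(68 + o\right)$)
$- \frac{4364}{20003} + \frac{D{\left(133 \right)}}{X{\left(21,-203 \right)}} = - \frac{4364}{20003} + \frac{46}{1360 + 20 \cdot 21 + 68 \left(-203\right) + 21 \left(-203\right)} = \left(-4364\right) \frac{1}{20003} + \frac{46}{1360 + 420 - 13804 - 4263} = - \frac{4364}{20003} + \frac{46}{-16287} = - \frac{4364}{20003} + 46 \left(- \frac{1}{16287}\right) = - \frac{4364}{20003} - \frac{46}{16287} = - \frac{71996606}{325788861}$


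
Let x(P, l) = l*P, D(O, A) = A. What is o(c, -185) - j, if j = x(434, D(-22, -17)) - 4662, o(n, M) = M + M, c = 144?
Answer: 11670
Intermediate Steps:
o(n, M) = 2*M
x(P, l) = P*l
j = -12040 (j = 434*(-17) - 4662 = -7378 - 4662 = -12040)
o(c, -185) - j = 2*(-185) - 1*(-12040) = -370 + 12040 = 11670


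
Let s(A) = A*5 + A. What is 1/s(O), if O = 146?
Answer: 1/876 ≈ 0.0011416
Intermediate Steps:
s(A) = 6*A (s(A) = 5*A + A = 6*A)
1/s(O) = 1/(6*146) = 1/876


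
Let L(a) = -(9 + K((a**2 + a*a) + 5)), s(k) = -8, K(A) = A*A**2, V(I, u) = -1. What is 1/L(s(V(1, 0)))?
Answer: -1/2352646 ≈ -4.2505e-7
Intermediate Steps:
K(A) = A**3
L(a) = -9 - (5 + 2*a**2)**3 (L(a) = -(9 + ((a**2 + a*a) + 5)**3) = -(9 + ((a**2 + a**2) + 5)**3) = -(9 + (2*a**2 + 5)**3) = -(9 + (5 + 2*a**2)**3) = -9 - (5 + 2*a**2)**3)
1/L(s(V(1, 0))) = 1/(-9 - (5 + 2*(-8)**2)**3) = 1/(-9 - (5 + 2*64)**3) = 1/(-9 - (5 + 128)**3) = 1/(-9 - 1*133**3) = 1/(-9 - 1*2352637) = 1/(-9 - 2352637) = 1/(-2352646) = -1/2352646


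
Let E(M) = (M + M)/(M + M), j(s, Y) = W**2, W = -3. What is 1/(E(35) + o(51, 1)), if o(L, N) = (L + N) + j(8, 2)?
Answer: 1/62 ≈ 0.016129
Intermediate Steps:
j(s, Y) = 9 (j(s, Y) = (-3)**2 = 9)
E(M) = 1 (E(M) = (2*M)/((2*M)) = (2*M)*(1/(2*M)) = 1)
o(L, N) = 9 + L + N (o(L, N) = (L + N) + 9 = 9 + L + N)
1/(E(35) + o(51, 1)) = 1/(1 + (9 + 51 + 1)) = 1/(1 + 61) = 1/62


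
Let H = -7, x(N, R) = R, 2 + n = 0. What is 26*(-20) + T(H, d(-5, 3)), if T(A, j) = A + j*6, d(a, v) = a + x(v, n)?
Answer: -569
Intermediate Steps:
n = -2 (n = -2 + 0 = -2)
d(a, v) = -2 + a (d(a, v) = a - 2 = -2 + a)
T(A, j) = A + 6*j
26*(-20) + T(H, d(-5, 3)) = 26*(-20) + (-7 + 6*(-2 - 5)) = -520 + (-7 + 6*(-7)) = -520 + (-7 - 42) = -520 - 49 = -569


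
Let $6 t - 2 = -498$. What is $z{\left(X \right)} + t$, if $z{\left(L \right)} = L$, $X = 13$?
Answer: $- \frac{209}{3} \approx -69.667$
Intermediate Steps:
$t = - \frac{248}{3}$ ($t = \frac{1}{3} + \frac{1}{6} \left(-498\right) = \frac{1}{3} - 83 = - \frac{248}{3} \approx -82.667$)
$z{\left(X \right)} + t = 13 - \frac{248}{3} = - \frac{209}{3}$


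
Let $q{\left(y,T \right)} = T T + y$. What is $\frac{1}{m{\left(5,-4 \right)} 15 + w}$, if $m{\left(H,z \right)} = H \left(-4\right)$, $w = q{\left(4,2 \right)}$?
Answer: $- \frac{1}{292} \approx -0.0034247$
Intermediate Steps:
$q{\left(y,T \right)} = y + T^{2}$ ($q{\left(y,T \right)} = T^{2} + y = y + T^{2}$)
$w = 8$ ($w = 4 + 2^{2} = 4 + 4 = 8$)
$m{\left(H,z \right)} = - 4 H$
$\frac{1}{m{\left(5,-4 \right)} 15 + w} = \frac{1}{\left(-4\right) 5 \cdot 15 + 8} = \frac{1}{\left(-20\right) 15 + 8} = \frac{1}{-300 + 8} = \frac{1}{-292} = - \frac{1}{292}$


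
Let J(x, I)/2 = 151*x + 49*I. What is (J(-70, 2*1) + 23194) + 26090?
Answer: 28340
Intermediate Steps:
J(x, I) = 98*I + 302*x (J(x, I) = 2*(151*x + 49*I) = 2*(49*I + 151*x) = 98*I + 302*x)
(J(-70, 2*1) + 23194) + 26090 = ((98*(2*1) + 302*(-70)) + 23194) + 26090 = ((98*2 - 21140) + 23194) + 26090 = ((196 - 21140) + 23194) + 26090 = (-20944 + 23194) + 26090 = 2250 + 26090 = 28340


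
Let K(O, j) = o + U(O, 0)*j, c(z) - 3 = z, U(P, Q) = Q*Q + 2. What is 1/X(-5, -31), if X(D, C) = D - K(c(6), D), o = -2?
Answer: 1/7 ≈ 0.14286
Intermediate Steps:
U(P, Q) = 2 + Q**2 (U(P, Q) = Q**2 + 2 = 2 + Q**2)
c(z) = 3 + z
K(O, j) = -2 + 2*j (K(O, j) = -2 + (2 + 0**2)*j = -2 + (2 + 0)*j = -2 + 2*j)
X(D, C) = 2 - D (X(D, C) = D - (-2 + 2*D) = D + (2 - 2*D) = 2 - D)
1/X(-5, -31) = 1/(2 - 1*(-5)) = 1/(2 + 5) = 1/7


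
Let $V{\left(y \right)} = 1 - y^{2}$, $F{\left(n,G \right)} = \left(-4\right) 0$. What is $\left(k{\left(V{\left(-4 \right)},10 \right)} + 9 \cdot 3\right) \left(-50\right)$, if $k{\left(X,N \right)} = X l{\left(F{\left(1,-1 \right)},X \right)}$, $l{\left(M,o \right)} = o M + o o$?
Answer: $167400$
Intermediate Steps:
$F{\left(n,G \right)} = 0$
$l{\left(M,o \right)} = o^{2} + M o$ ($l{\left(M,o \right)} = M o + o^{2} = o^{2} + M o$)
$k{\left(X,N \right)} = X^{3}$ ($k{\left(X,N \right)} = X X \left(0 + X\right) = X X X = X X^{2} = X^{3}$)
$\left(k{\left(V{\left(-4 \right)},10 \right)} + 9 \cdot 3\right) \left(-50\right) = \left(\left(1 - \left(-4\right)^{2}\right)^{3} + 9 \cdot 3\right) \left(-50\right) = \left(\left(1 - 16\right)^{3} + 27\right) \left(-50\right) = \left(\left(-15\right)^{3} + 27\right) \left(-50\right) = \left(-3375 + 27\right) \left(-50\right) = \left(-3348\right) \left(-50\right) = 167400$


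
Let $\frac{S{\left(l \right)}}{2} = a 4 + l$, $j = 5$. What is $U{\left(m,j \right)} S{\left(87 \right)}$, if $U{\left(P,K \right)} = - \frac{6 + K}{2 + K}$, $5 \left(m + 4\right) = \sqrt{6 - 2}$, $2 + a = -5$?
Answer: $- \frac{1298}{7} \approx -185.43$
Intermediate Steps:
$a = -7$ ($a = -2 - 5 = -7$)
$m = - \frac{18}{5}$ ($m = -4 + \frac{\sqrt{6 - 2}}{5} = -4 + \frac{\sqrt{4}}{5} = -4 + \frac{1}{5} \cdot 2 = -4 + \frac{2}{5} = - \frac{18}{5} \approx -3.6$)
$U{\left(P,K \right)} = - \frac{6 + K}{2 + K}$
$S{\left(l \right)} = -56 + 2 l$ ($S{\left(l \right)} = 2 \left(\left(-7\right) 4 + l\right) = 2 \left(-28 + l\right) = -56 + 2 l$)
$U{\left(m,j \right)} S{\left(87 \right)} = \frac{-6 - 5}{2 + 5} \left(-56 + 2 \cdot 87\right) = \frac{-6 - 5}{7} \left(-56 + 174\right) = \frac{1}{7} \left(-11\right) 118 = \left(- \frac{11}{7}\right) 118 = - \frac{1298}{7}$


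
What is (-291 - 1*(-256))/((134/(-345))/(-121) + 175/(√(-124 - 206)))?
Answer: -391568100/323445514037 - 64689095625*I*√330/323445514037 ≈ -0.0012106 - 3.6332*I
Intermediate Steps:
(-291 - 1*(-256))/((134/(-345))/(-121) + 175/(√(-124 - 206))) = (-291 + 256)/((134*(-1/345))*(-1/121) + 175/(√(-330))) = -35/(-134/345*(-1/121) + 175/((I*√330))) = -35/(134/41745 + 175*(-I*√330/330)) = -35/(134/41745 - 35*I*√330/66)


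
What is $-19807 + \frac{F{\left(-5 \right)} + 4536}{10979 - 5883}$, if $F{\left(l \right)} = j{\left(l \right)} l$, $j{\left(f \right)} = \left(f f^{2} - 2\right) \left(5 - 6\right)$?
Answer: $- \frac{100932571}{5096} \approx -19806.0$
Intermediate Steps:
$j{\left(f \right)} = 2 - f^{3}$ ($j{\left(f \right)} = \left(f^{3} - 2\right) \left(-1\right) = \left(-2 + f^{3}\right) \left(-1\right) = 2 - f^{3}$)
$F{\left(l \right)} = l \left(2 - l^{3}\right)$ ($F{\left(l \right)} = \left(2 - l^{3}\right) l = l \left(2 - l^{3}\right)$)
$-19807 + \frac{F{\left(-5 \right)} + 4536}{10979 - 5883} = -19807 + \frac{- 5 \left(2 - \left(-5\right)^{3}\right) + 4536}{10979 - 5883} = -19807 + \frac{- 5 \left(2 - -125\right) + 4536}{5096} = -19807 + \left(- 5 \left(2 + 125\right) + 4536\right) \frac{1}{5096} = -19807 + \left(\left(-5\right) 127 + 4536\right) \frac{1}{5096} = -19807 + \left(-635 + 4536\right) \frac{1}{5096} = -19807 + 3901 \cdot \frac{1}{5096} = -19807 + \frac{3901}{5096} = - \frac{100932571}{5096}$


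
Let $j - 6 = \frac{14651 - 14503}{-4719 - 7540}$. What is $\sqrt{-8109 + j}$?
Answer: $\frac{5 i \sqrt{48709824787}}{12259} \approx 90.017 i$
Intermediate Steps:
$j = \frac{73406}{12259}$ ($j = 6 + \frac{14651 - 14503}{-4719 - 7540} = 6 + \frac{148}{-12259} = 6 + 148 \left(- \frac{1}{12259}\right) = 6 - \frac{148}{12259} = \frac{73406}{12259} \approx 5.9879$)
$\sqrt{-8109 + j} = \sqrt{-8109 + \frac{73406}{12259}} = \sqrt{- \frac{99334825}{12259}} = \frac{5 i \sqrt{48709824787}}{12259}$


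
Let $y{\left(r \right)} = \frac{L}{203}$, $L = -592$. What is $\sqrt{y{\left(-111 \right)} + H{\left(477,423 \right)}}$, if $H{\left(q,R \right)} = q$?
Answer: $\frac{\sqrt{19536517}}{203} \approx 21.773$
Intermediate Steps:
$y{\left(r \right)} = - \frac{592}{203}$
$\sqrt{y{\left(-111 \right)} + H{\left(477,423 \right)}} = \sqrt{- \frac{592}{203} + 477} = \sqrt{\frac{96239}{203}} = \frac{\sqrt{19536517}}{203}$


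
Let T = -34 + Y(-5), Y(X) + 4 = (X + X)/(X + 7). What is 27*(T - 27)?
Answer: -1890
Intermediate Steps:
Y(X) = -4 + 2*X/(7 + X) (Y(X) = -4 + (X + X)/(X + 7) = -4 + (2*X)/(7 + X) = -4 + 2*X/(7 + X))
T = -43 (T = -34 + 2*(-14 - 1*(-5))/(7 - 5) = -34 + 2*(-14 + 5)/2 = -34 + 2*(1/2)*(-9) = -34 - 9 = -43)
27*(T - 27) = 27*(-43 - 27) = 27*(-70) = -1890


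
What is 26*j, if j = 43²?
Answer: 48074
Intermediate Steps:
j = 1849
26*j = 26*1849 = 48074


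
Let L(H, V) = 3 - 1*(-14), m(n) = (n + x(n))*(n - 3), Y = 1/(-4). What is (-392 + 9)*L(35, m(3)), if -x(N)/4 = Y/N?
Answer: -6511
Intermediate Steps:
Y = -1/4 ≈ -0.25000
x(N) = 1/N (x(N) = -(-1)/N = 1/N)
m(n) = (-3 + n)*(n + 1/n) (m(n) = (n + 1/n)*(n - 3) = (n + 1/n)*(-3 + n) = (-3 + n)*(n + 1/n))
L(H, V) = 17 (L(H, V) = 3 + 14 = 17)
(-392 + 9)*L(35, m(3)) = (-392 + 9)*17 = -383*17 = -6511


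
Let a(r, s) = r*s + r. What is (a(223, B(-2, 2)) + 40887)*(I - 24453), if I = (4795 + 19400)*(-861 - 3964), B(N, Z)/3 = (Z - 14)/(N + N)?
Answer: -5034570647376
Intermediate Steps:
B(N, Z) = 3*(-14 + Z)/(2*N) (B(N, Z) = 3*((Z - 14)/(N + N)) = 3*((-14 + Z)/((2*N))) = 3*((-14 + Z)*(1/(2*N))) = 3*((-14 + Z)/(2*N)) = 3*(-14 + Z)/(2*N))
I = -116740875 (I = 24195*(-4825) = -116740875)
a(r, s) = r + r*s
(a(223, B(-2, 2)) + 40887)*(I - 24453) = (223*(1 + (3/2)*(-14 + 2)/(-2)) + 40887)*(-116740875 - 24453) = (223*(1 + (3/2)*(-½)*(-12)) + 40887)*(-116765328) = (223*(1 + 9) + 40887)*(-116765328) = (223*10 + 40887)*(-116765328) = (2230 + 40887)*(-116765328) = 43117*(-116765328) = -5034570647376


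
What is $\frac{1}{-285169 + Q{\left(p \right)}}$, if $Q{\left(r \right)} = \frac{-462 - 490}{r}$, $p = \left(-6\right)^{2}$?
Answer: $- \frac{9}{2566759} \approx -3.5064 \cdot 10^{-6}$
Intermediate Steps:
$p = 36$
$Q{\left(r \right)} = - \frac{952}{r}$
$\frac{1}{-285169 + Q{\left(p \right)}} = \frac{1}{-285169 - \frac{952}{36}} = \frac{1}{-285169 - \frac{238}{9}} = \frac{1}{- \frac{2566759}{9}} = - \frac{9}{2566759}$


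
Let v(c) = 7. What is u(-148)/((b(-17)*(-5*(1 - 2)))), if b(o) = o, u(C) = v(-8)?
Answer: -7/85 ≈ -0.082353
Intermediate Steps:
u(C) = 7
u(-148)/((b(-17)*(-5*(1 - 2)))) = 7/((-(-85)*(1 - 2))) = 7/((-(-85)*(-1))) = 7/((-17*5)) = 7/(-85) = 7*(-1/85) = -7/85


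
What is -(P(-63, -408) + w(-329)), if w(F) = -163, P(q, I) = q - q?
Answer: 163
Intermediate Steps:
P(q, I) = 0
-(P(-63, -408) + w(-329)) = -(0 - 163) = -1*(-163) = 163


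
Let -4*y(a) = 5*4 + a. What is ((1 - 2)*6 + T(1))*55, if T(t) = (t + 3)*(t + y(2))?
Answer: -1320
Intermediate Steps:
y(a) = -5 - a/4 (y(a) = -(5*4 + a)/4 = -(20 + a)/4 = -5 - a/4)
T(t) = (3 + t)*(-11/2 + t) (T(t) = (t + 3)*(t + (-5 - ¼*2)) = (3 + t)*(t + (-5 - ½)) = (3 + t)*(t - 11/2) = (3 + t)*(-11/2 + t))
((1 - 2)*6 + T(1))*55 = ((1 - 2)*6 + (-33/2 + 1² - 5/2*1))*55 = (-1*6 + (-33/2 + 1 - 5/2))*55 = (-6 - 18)*55 = -24*55 = -1320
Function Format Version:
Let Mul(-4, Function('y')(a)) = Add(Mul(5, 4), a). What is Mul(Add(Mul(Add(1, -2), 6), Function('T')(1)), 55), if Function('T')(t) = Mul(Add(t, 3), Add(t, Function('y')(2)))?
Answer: -1320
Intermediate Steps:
Function('y')(a) = Add(-5, Mul(Rational(-1, 4), a)) (Function('y')(a) = Mul(Rational(-1, 4), Add(Mul(5, 4), a)) = Mul(Rational(-1, 4), Add(20, a)) = Add(-5, Mul(Rational(-1, 4), a)))
Function('T')(t) = Mul(Add(3, t), Add(Rational(-11, 2), t)) (Function('T')(t) = Mul(Add(t, 3), Add(t, Add(-5, Mul(Rational(-1, 4), 2)))) = Mul(Add(3, t), Add(t, Add(-5, Rational(-1, 2)))) = Mul(Add(3, t), Add(t, Rational(-11, 2))) = Mul(Add(3, t), Add(Rational(-11, 2), t)))
Mul(Add(Mul(Add(1, -2), 6), Function('T')(1)), 55) = Mul(Add(Mul(Add(1, -2), 6), Add(Rational(-33, 2), Pow(1, 2), Mul(Rational(-5, 2), 1))), 55) = Mul(Add(Mul(-1, 6), Add(Rational(-33, 2), 1, Rational(-5, 2))), 55) = Mul(Add(-6, -18), 55) = Mul(-24, 55) = -1320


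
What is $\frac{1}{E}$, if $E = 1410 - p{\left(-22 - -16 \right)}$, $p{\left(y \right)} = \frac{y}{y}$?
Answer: $\frac{1}{1409} \approx 0.00070972$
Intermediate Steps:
$p{\left(y \right)} = 1$
$E = 1409$ ($E = 1410 - 1 = 1409$)
$\frac{1}{E} = \frac{1}{1409}$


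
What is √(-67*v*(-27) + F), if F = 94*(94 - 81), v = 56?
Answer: √102526 ≈ 320.20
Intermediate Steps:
F = 1222 (F = 94*13 = 1222)
√(-67*v*(-27) + F) = √(-67*56*(-27) + 1222) = √(-3752*(-27) + 1222) = √(101304 + 1222) = √102526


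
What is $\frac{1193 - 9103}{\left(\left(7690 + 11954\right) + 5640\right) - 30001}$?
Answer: $\frac{7910}{4717} \approx 1.6769$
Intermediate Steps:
$\frac{1193 - 9103}{\left(\left(7690 + 11954\right) + 5640\right) - 30001} = \frac{1193 + \left(-21977 + 12874\right)}{\left(19644 + 5640\right) - 30001} = \frac{1193 - 9103}{25284 - 30001} = - \frac{7910}{-4717} = \left(-7910\right) \left(- \frac{1}{4717}\right) = \frac{7910}{4717}$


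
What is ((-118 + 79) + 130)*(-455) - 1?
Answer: -41406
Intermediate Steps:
((-118 + 79) + 130)*(-455) - 1 = (-39 + 130)*(-455) - 1 = 91*(-455) - 1 = -41405 - 1 = -41406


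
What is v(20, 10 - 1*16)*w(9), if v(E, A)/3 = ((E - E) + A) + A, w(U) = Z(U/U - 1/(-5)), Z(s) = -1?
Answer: 36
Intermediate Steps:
w(U) = -1
v(E, A) = 6*A (v(E, A) = 3*(((E - E) + A) + A) = 3*((0 + A) + A) = 3*(A + A) = 3*(2*A) = 6*A)
v(20, 10 - 1*16)*w(9) = (6*(10 - 1*16))*(-1) = (6*(10 - 16))*(-1) = (6*(-6))*(-1) = -36*(-1) = 36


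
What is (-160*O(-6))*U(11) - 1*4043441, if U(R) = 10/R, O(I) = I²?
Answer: -44535451/11 ≈ -4.0487e+6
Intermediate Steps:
(-160*O(-6))*U(11) - 1*4043441 = (-160*(-6)²)*(10/11) - 1*4043441 = (-160*36)*(10*(1/11)) - 4043441 = -5760*10/11 - 4043441 = -57600/11 - 4043441 = -44535451/11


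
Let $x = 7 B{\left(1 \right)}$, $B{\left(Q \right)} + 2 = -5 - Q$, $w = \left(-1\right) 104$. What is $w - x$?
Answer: $-48$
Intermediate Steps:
$w = -104$
$B{\left(Q \right)} = -7 - Q$ ($B{\left(Q \right)} = -2 - \left(5 + Q\right) = -7 - Q$)
$x = -56$ ($x = 7 \left(-7 - 1\right) = 7 \left(-8\right) = -56$)
$w - x = -104 - -56 = -104 + 56 = -48$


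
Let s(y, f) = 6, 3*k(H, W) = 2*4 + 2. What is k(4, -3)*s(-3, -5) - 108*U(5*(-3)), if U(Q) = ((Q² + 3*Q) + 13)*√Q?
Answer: 20 - 20844*I*√15 ≈ 20.0 - 80729.0*I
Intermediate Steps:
k(H, W) = 10/3 (k(H, W) = (2*4 + 2)/3 = (8 + 2)/3 = (⅓)*10 = 10/3)
U(Q) = √Q*(13 + Q² + 3*Q) (U(Q) = (13 + Q² + 3*Q)*√Q = √Q*(13 + Q² + 3*Q))
k(4, -3)*s(-3, -5) - 108*U(5*(-3)) = (10/3)*6 - 108*√(5*(-3))*(13 + (5*(-3))² + 3*(5*(-3))) = 20 - 108*√(-15)*(13 + (-15)² + 3*(-15)) = 20 - 108*I*√15*(13 + 225 - 45) = 20 - 108*I*√15*193 = 20 - 20844*I*√15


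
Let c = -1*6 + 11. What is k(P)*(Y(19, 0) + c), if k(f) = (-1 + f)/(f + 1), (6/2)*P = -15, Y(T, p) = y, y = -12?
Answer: -21/2 ≈ -10.500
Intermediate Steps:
Y(T, p) = -12
c = 5 (c = -6 + 11 = 5)
P = -5 (P = (1/3)*(-15) = -5)
k(f) = (-1 + f)/(1 + f)
k(P)*(Y(19, 0) + c) = ((-1 - 5)/(1 - 5))*(-12 + 5) = (-6/(-4))*(-7) = -1/4*(-6)*(-7) = (3/2)*(-7) = -21/2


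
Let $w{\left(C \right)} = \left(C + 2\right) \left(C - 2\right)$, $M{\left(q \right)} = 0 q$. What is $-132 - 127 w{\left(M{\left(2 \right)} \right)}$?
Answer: $376$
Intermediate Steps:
$M{\left(q \right)} = 0$
$w{\left(C \right)} = \left(-2 + C\right) \left(2 + C\right)$ ($w{\left(C \right)} = \left(2 + C\right) \left(-2 + C\right) = \left(-2 + C\right) \left(2 + C\right)$)
$-132 - 127 w{\left(M{\left(2 \right)} \right)} = -132 - 127 \left(-4 + 0^{2}\right) = -132 - 127 \left(-4 + 0\right) = -132 - -508 = -132 + 508 = 376$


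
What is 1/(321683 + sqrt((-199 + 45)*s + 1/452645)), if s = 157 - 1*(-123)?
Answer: 145608201535/46839702612435804 - I*sqrt(8834748828145355)/46839702612435804 ≈ 3.1086e-6 - 2.0067e-9*I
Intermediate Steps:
s = 280 (s = 157 + 123 = 280)
1/(321683 + sqrt((-199 + 45)*s + 1/452645)) = 1/(321683 + sqrt((-199 + 45)*280 + 1/452645)) = 1/(321683 + sqrt(-154*280 + 1/452645)) = 1/(321683 + sqrt(-43120 + 1/452645)) = 1/(321683 + sqrt(-19518052399/452645)) = 1/(321683 + I*sqrt(8834748828145355)/452645)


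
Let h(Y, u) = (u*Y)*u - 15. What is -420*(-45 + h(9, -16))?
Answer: -942480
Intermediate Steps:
h(Y, u) = -15 + Y*u**2 (h(Y, u) = (Y*u)*u - 15 = Y*u**2 - 15 = -15 + Y*u**2)
-420*(-45 + h(9, -16)) = -420*(-45 + (-15 + 9*(-16)**2)) = -420*(-45 + (-15 + 9*256)) = -420*(-45 + (-15 + 2304)) = -420*(-45 + 2289) = -420*2244 = -942480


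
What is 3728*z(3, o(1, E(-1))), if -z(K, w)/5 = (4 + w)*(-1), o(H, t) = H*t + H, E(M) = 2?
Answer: 130480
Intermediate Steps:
o(H, t) = H + H*t
z(K, w) = 20 + 5*w (z(K, w) = -5*(4 + w)*(-1) = -5*(-4 - w) = 20 + 5*w)
3728*z(3, o(1, E(-1))) = 3728*(20 + 5*(1*(1 + 2))) = 3728*(20 + 5*(1*3)) = 3728*(20 + 5*3) = 3728*(20 + 15) = 3728*35 = 130480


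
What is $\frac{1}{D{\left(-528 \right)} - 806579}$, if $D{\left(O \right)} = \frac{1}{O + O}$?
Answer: $- \frac{1056}{851747425} \approx -1.2398 \cdot 10^{-6}$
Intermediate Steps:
$D{\left(O \right)} = \frac{1}{2 O}$
$\frac{1}{D{\left(-528 \right)} - 806579} = \frac{1}{\frac{1}{2 \left(-528\right)} - 806579} = \frac{1}{\frac{1}{2} \left(- \frac{1}{528}\right) - 806579} = \frac{1}{- \frac{1}{1056} - 806579} = \frac{1}{- \frac{851747425}{1056}} = - \frac{1056}{851747425}$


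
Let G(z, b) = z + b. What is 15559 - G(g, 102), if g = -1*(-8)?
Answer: 15449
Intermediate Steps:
g = 8
G(z, b) = b + z
15559 - G(g, 102) = 15559 - (102 + 8) = 15559 - 1*110 = 15559 - 110 = 15449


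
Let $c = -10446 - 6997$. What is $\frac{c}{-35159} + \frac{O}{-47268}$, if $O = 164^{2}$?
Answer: $- \frac{30285185}{415473903} \approx -0.072893$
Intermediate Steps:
$O = 26896$
$c = -17443$
$\frac{c}{-35159} + \frac{O}{-47268} = - \frac{17443}{-35159} + \frac{26896}{-47268} = \left(-17443\right) \left(- \frac{1}{35159}\right) + 26896 \left(- \frac{1}{47268}\right) = \frac{17443}{35159} - \frac{6724}{11817} = - \frac{30285185}{415473903}$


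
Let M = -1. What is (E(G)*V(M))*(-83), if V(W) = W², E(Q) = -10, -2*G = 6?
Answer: 830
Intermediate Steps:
G = -3 (G = -½*6 = -3)
(E(G)*V(M))*(-83) = -10*(-1)²*(-83) = -10*1*(-83) = -10*(-83) = 830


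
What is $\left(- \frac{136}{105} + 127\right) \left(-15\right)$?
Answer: $- \frac{13199}{7} \approx -1885.6$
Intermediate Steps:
$\left(- \frac{136}{105} + 127\right) \left(-15\right) = \frac{13199}{105} \left(-15\right) = - \frac{13199}{7}$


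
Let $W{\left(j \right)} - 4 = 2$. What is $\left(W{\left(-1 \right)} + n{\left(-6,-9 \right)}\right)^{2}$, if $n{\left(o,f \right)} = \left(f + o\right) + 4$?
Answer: $25$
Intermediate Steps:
$n{\left(o,f \right)} = 4 + f + o$
$W{\left(j \right)} = 6$ ($W{\left(j \right)} = 4 + 2 = 6$)
$\left(W{\left(-1 \right)} + n{\left(-6,-9 \right)}\right)^{2} = \left(6 - 11\right)^{2} = \left(-5\right)^{2} = 25$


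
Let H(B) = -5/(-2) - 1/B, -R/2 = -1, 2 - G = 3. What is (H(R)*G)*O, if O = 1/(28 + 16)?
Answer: -1/22 ≈ -0.045455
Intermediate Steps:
G = -1 (G = 2 - 1*3 = 2 - 3 = -1)
R = 2 (R = -2*(-1) = 2)
O = 1/44 ≈ 0.022727
H(B) = 5/2 - 1/B (H(B) = -5*(-½) - 1/B = 5/2 - 1/B)
(H(R)*G)*O = ((5/2 - 1/2)*(-1))*(1/44) = ((5/2 - 1*½)*(-1))*(1/44) = ((5/2 - ½)*(-1))*(1/44) = (2*(-1))*(1/44) = -2*1/44 = -1/22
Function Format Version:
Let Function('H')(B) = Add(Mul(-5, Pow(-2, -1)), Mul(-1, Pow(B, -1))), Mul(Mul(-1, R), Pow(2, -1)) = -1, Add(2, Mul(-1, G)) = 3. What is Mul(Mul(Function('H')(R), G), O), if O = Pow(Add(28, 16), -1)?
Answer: Rational(-1, 22) ≈ -0.045455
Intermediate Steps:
G = -1 (G = Add(2, Mul(-1, 3)) = Add(2, -3) = -1)
R = 2 (R = Mul(-2, -1) = 2)
O = Rational(1, 44) (O = Pow(44, -1) = Rational(1, 44) ≈ 0.022727)
Function('H')(B) = Add(Rational(5, 2), Mul(-1, Pow(B, -1))) (Function('H')(B) = Add(Mul(-5, Rational(-1, 2)), Mul(-1, Pow(B, -1))) = Add(Rational(5, 2), Mul(-1, Pow(B, -1))))
Mul(Mul(Function('H')(R), G), O) = Mul(Mul(Add(Rational(5, 2), Mul(-1, Pow(2, -1))), -1), Rational(1, 44)) = Mul(Mul(Add(Rational(5, 2), Mul(-1, Rational(1, 2))), -1), Rational(1, 44)) = Mul(Mul(Add(Rational(5, 2), Rational(-1, 2)), -1), Rational(1, 44)) = Mul(Mul(2, -1), Rational(1, 44)) = Mul(-2, Rational(1, 44)) = Rational(-1, 22)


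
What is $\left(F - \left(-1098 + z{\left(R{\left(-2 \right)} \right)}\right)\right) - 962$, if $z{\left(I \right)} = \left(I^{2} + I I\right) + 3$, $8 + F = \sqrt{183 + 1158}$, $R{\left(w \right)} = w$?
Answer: $117 + 3 \sqrt{149} \approx 153.62$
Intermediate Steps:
$F = -8 + 3 \sqrt{149}$ ($F = -8 + \sqrt{183 + 1158} = -8 + \sqrt{1341} = -8 + 3 \sqrt{149} \approx 28.62$)
$z{\left(I \right)} = 3 + 2 I^{2}$ ($z{\left(I \right)} = \left(I^{2} + I^{2}\right) + 3 = 2 I^{2} + 3 = 3 + 2 I^{2}$)
$\left(F - \left(-1098 + z{\left(R{\left(-2 \right)} \right)}\right)\right) - 962 = \left(\left(-8 + 3 \sqrt{149}\right) + \left(1098 - \left(3 + 2 \left(-2\right)^{2}\right)\right)\right) - 962 = \left(\left(-8 + 3 \sqrt{149}\right) + \left(1098 - \left(3 + 2 \cdot 4\right)\right)\right) - 962 = \left(\left(-8 + 3 \sqrt{149}\right) + \left(1098 - \left(3 + 8\right)\right)\right) - 962 = \left(\left(-8 + 3 \sqrt{149}\right) + \left(1098 - 11\right)\right) - 962 = \left(\left(-8 + 3 \sqrt{149}\right) + 1087\right) - 962 = \left(1079 + 3 \sqrt{149}\right) - 962 = 117 + 3 \sqrt{149}$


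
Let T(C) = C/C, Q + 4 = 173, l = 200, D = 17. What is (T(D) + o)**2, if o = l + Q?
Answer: 136900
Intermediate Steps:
Q = 169 (Q = -4 + 173 = 169)
T(C) = 1
o = 369 (o = 200 + 169 = 369)
(T(D) + o)**2 = (1 + 369)**2 = 370**2 = 136900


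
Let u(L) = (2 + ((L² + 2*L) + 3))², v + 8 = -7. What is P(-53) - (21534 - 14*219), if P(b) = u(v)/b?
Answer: -1018804/53 ≈ -19223.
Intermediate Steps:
v = -15 (v = -8 - 7 = -15)
u(L) = (5 + L² + 2*L)² (u(L) = (2 + (3 + L² + 2*L))² = (5 + L² + 2*L)²)
P(b) = 40000/b (P(b) = (5 + (-15)² + 2*(-15))²/b = (5 + 225 - 30)²/b = 200²/b = 40000/b)
P(-53) - (21534 - 14*219) = 40000/(-53) - (21534 - 14*219) = 40000*(-1/53) - (21534 - 1*3066) = -40000/53 - (21534 - 3066) = -40000/53 - 1*18468 = -40000/53 - 18468 = -1018804/53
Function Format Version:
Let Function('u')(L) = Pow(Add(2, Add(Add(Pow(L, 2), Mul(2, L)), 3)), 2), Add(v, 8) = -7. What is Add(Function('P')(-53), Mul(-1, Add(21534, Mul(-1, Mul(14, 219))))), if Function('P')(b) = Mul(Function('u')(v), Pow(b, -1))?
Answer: Rational(-1018804, 53) ≈ -19223.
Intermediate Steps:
v = -15 (v = Add(-8, -7) = -15)
Function('u')(L) = Pow(Add(5, Pow(L, 2), Mul(2, L)), 2) (Function('u')(L) = Pow(Add(2, Add(3, Pow(L, 2), Mul(2, L))), 2) = Pow(Add(5, Pow(L, 2), Mul(2, L)), 2))
Function('P')(b) = Mul(40000, Pow(b, -1)) (Function('P')(b) = Mul(Pow(Add(5, Pow(-15, 2), Mul(2, -15)), 2), Pow(b, -1)) = Mul(Pow(Add(5, 225, -30), 2), Pow(b, -1)) = Mul(Pow(200, 2), Pow(b, -1)) = Mul(40000, Pow(b, -1)))
Add(Function('P')(-53), Mul(-1, Add(21534, Mul(-1, Mul(14, 219))))) = Add(Mul(40000, Pow(-53, -1)), Mul(-1, Add(21534, Mul(-1, Mul(14, 219))))) = Add(Mul(40000, Rational(-1, 53)), Mul(-1, Add(21534, Mul(-1, 3066)))) = Add(Rational(-40000, 53), Mul(-1, Add(21534, -3066))) = Add(Rational(-40000, 53), Mul(-1, 18468)) = Add(Rational(-40000, 53), -18468) = Rational(-1018804, 53)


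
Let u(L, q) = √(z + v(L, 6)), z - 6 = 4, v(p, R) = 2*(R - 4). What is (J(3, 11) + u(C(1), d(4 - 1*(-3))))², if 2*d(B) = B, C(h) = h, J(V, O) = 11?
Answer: (11 + √14)² ≈ 217.32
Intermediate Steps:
v(p, R) = -8 + 2*R (v(p, R) = 2*(-4 + R) = -8 + 2*R)
z = 10 (z = 6 + 4 = 10)
d(B) = B/2
u(L, q) = √14 (u(L, q) = √(10 + (-8 + 2*6)) = √(10 + (-8 + 12)) = √(10 + 4) = √14)
(J(3, 11) + u(C(1), d(4 - 1*(-3))))² = (11 + √14)²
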